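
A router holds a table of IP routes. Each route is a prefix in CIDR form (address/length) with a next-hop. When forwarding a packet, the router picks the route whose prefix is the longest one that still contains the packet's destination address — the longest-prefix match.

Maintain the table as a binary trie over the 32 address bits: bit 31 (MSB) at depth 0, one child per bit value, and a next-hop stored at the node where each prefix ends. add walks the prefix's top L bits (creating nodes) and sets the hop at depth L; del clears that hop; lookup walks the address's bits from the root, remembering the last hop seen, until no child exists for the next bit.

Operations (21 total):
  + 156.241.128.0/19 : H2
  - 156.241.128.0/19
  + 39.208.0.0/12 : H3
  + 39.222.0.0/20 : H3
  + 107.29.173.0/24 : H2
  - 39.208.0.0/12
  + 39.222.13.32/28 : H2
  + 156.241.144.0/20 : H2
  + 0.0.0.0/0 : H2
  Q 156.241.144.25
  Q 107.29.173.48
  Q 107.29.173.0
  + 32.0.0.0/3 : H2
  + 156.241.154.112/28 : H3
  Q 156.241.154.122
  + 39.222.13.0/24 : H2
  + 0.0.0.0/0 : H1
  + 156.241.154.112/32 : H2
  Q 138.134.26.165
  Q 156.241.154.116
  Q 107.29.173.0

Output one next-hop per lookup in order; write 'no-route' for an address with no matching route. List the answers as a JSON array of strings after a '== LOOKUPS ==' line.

Trace:
  add 156.241.128.0/19 -> H2 at depth 19
  - 156.241.128.0/19 clear@19
  add 39.208.0.0/12 -> H3 at depth 12
  add 39.222.0.0/20 -> H3 at depth 20
  add 107.29.173.0/24 -> H2 at depth 24
  - 39.208.0.0/12 clear@12
  add 39.222.13.32/28 -> H2 at depth 28
  add 156.241.144.0/20 -> H2 at depth 20
  add 0.0.0.0/0 -> H2 at depth 0
  ? 156.241.144.25  path d0:H2→d1:-→d2:-→d3:-→d4:-→d5:-→d6:-→d7:-→d8:-→d9:-→d10:-→d11:-→d12:-→d13:-→d14:-→d15:-→d16:-→d17:-→d18:-→d19:-→d20:H2  best=H2
  ? 107.29.173.48  path d0:H2→d1:-→d2:-→d3:-→d4:-→d5:-→d6:-→d7:-→d8:-→d9:-→d10:-→d11:-→d12:-→d13:-→d14:-→d15:-→d16:-→d17:-→d18:-→d19:-→d20:-→d21:-→d22:-→d23:-→d24:H2  best=H2
  ? 107.29.173.0  path d0:H2→d1:-→d2:-→d3:-→d4:-→d5:-→d6:-→d7:-→d8:-→d9:-→d10:-→d11:-→d12:-→d13:-→d14:-→d15:-→d16:-→d17:-→d18:-→d19:-→d20:-→d21:-→d22:-→d23:-→d24:H2  best=H2
  add 32.0.0.0/3 -> H2 at depth 3
  add 156.241.154.112/28 -> H3 at depth 28
  ? 156.241.154.122  path d0:H2→d1:-→d2:-→d3:-→d4:-→d5:-→d6:-→d7:-→d8:-→d9:-→d10:-→d11:-→d12:-→d13:-→d14:-→d15:-→d16:-→d17:-→d18:-→d19:-→d20:H2→d21:-→d22:-→d23:-→d24:-→d25:-→d26:-→d27:-→d28:H3  best=H3
  add 39.222.13.0/24 -> H2 at depth 24
  add 0.0.0.0/0 -> H1 at depth 0
  add 156.241.154.112/32 -> H2 at depth 32
  ? 138.134.26.165  path d0:H1→d1:-→d2:-→d3:-  best=H1
  ? 156.241.154.116  path d0:H1→d1:-→d2:-→d3:-→d4:-→d5:-→d6:-→d7:-→d8:-→d9:-→d10:-→d11:-→d12:-→d13:-→d14:-→d15:-→d16:-→d17:-→d18:-→d19:-→d20:H2→d21:-→d22:-→d23:-→d24:-→d25:-→d26:-→d27:-→d28:H3→d29:-  best=H3
  ? 107.29.173.0  path d0:H1→d1:-→d2:-→d3:-→d4:-→d5:-→d6:-→d7:-→d8:-→d9:-→d10:-→d11:-→d12:-→d13:-→d14:-→d15:-→d16:-→d17:-→d18:-→d19:-→d20:-→d21:-→d22:-→d23:-→d24:H2  best=H2

== LOOKUPS ==
["H2","H2","H2","H3","H1","H3","H2"]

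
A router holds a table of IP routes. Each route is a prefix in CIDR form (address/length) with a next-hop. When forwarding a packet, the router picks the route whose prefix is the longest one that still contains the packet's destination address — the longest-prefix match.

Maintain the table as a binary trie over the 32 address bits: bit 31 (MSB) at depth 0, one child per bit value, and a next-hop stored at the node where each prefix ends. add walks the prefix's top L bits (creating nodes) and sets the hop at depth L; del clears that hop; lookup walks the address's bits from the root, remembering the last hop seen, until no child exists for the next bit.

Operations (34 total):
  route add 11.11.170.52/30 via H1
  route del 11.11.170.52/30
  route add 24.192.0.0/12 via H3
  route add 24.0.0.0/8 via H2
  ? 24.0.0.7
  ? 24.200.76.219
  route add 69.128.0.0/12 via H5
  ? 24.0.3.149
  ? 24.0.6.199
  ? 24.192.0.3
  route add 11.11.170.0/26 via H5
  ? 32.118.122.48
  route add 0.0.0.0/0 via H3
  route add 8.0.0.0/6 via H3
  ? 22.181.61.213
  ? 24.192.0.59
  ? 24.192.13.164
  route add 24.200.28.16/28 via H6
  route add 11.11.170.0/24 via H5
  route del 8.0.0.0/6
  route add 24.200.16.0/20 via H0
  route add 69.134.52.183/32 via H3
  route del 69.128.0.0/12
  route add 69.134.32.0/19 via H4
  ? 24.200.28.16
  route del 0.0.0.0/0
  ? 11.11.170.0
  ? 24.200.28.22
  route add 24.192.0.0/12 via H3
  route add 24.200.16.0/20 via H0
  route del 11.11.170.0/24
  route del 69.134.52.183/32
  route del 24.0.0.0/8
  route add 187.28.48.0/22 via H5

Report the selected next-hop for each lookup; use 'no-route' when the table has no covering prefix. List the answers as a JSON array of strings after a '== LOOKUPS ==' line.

Process each operation:
  add 11.11.170.52/30 -> H1 at depth 30
  - 11.11.170.52/30 clear@30
  add 24.192.0.0/12 -> H3 at depth 12
  add 24.0.0.0/8 -> H2 at depth 8
  ? 24.0.0.7  path d0:-→d1:-→d2:-→d3:-→d4:-→d5:-→d6:-→d7:-→d8:H2  best=H2
  ? 24.200.76.219  path d0:-→d1:-→d2:-→d3:-→d4:-→d5:-→d6:-→d7:-→d8:H2→d9:-→d10:-→d11:-→d12:H3  best=H3
  add 69.128.0.0/12 -> H5 at depth 12
  ? 24.0.3.149  path d0:-→d1:-→d2:-→d3:-→d4:-→d5:-→d6:-→d7:-→d8:H2  best=H2
  ? 24.0.6.199  path d0:-→d1:-→d2:-→d3:-→d4:-→d5:-→d6:-→d7:-→d8:H2  best=H2
  ? 24.192.0.3  path d0:-→d1:-→d2:-→d3:-→d4:-→d5:-→d6:-→d7:-→d8:H2→d9:-→d10:-→d11:-→d12:H3  best=H3
  add 11.11.170.0/26 -> H5 at depth 26
  ? 32.118.122.48  path d0:-→d1:-→d2:-  best=no-route
  add 0.0.0.0/0 -> H3 at depth 0
  add 8.0.0.0/6 -> H3 at depth 6
  ? 22.181.61.213  path d0:H3→d1:-→d2:-→d3:-→d4:-  best=H3
  ? 24.192.0.59  path d0:H3→d1:-→d2:-→d3:-→d4:-→d5:-→d6:-→d7:-→d8:H2→d9:-→d10:-→d11:-→d12:H3  best=H3
  ? 24.192.13.164  path d0:H3→d1:-→d2:-→d3:-→d4:-→d5:-→d6:-→d7:-→d8:H2→d9:-→d10:-→d11:-→d12:H3  best=H3
  add 24.200.28.16/28 -> H6 at depth 28
  add 11.11.170.0/24 -> H5 at depth 24
  - 8.0.0.0/6 clear@6
  add 24.200.16.0/20 -> H0 at depth 20
  add 69.134.52.183/32 -> H3 at depth 32
  - 69.128.0.0/12 clear@12
  add 69.134.32.0/19 -> H4 at depth 19
  ? 24.200.28.16  path d0:H3→d1:-→d2:-→d3:-→d4:-→d5:-→d6:-→d7:-→d8:H2→d9:-→d10:-→d11:-→d12:H3→d13:-→d14:-→d15:-→d16:-→d17:-→d18:-→d19:-→d20:H0→d21:-→d22:-→d23:-→d24:-→d25:-→d26:-→d27:-→d28:H6  best=H6
  - 0.0.0.0/0 clear@0
  ? 11.11.170.0  path d0:-→d1:-→d2:-→d3:-→d4:-→d5:-→d6:-→d7:-→d8:-→d9:-→d10:-→d11:-→d12:-→d13:-→d14:-→d15:-→d16:-→d17:-→d18:-→d19:-→d20:-→d21:-→d22:-→d23:-→d24:H5→d25:-→d26:H5  best=H5
  ? 24.200.28.22  path d0:-→d1:-→d2:-→d3:-→d4:-→d5:-→d6:-→d7:-→d8:H2→d9:-→d10:-→d11:-→d12:H3→d13:-→d14:-→d15:-→d16:-→d17:-→d18:-→d19:-→d20:H0→d21:-→d22:-→d23:-→d24:-→d25:-→d26:-→d27:-→d28:H6  best=H6
  add 24.192.0.0/12 -> H3 at depth 12
  add 24.200.16.0/20 -> H0 at depth 20
  - 11.11.170.0/24 clear@24
  - 69.134.52.183/32 clear@32
  - 24.0.0.0/8 clear@8
  add 187.28.48.0/22 -> H5 at depth 22

== LOOKUPS ==
["H2","H3","H2","H2","H3","no-route","H3","H3","H3","H6","H5","H6"]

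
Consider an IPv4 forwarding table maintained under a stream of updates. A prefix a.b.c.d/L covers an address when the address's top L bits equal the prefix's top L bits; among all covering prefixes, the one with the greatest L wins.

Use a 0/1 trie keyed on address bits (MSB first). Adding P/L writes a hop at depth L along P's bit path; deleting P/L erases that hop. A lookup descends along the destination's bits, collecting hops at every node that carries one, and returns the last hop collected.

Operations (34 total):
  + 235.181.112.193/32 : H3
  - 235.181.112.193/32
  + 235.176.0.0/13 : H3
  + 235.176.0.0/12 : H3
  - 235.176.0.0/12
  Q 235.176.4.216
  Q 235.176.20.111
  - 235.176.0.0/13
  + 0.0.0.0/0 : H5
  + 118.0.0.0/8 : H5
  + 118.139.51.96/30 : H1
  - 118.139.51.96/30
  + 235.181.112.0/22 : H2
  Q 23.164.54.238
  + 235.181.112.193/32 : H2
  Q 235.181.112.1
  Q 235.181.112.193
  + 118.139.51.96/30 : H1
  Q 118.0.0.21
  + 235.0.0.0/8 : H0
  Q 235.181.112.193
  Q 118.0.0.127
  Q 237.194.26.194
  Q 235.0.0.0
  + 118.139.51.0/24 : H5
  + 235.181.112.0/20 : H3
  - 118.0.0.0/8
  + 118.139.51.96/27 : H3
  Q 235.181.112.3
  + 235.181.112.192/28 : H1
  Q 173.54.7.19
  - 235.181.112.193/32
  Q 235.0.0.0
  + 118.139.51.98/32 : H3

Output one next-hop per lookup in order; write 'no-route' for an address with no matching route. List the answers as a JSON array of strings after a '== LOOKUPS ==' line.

Process each operation:
  + 235.181.112.193/32 (H3) depth=32
  - 235.181.112.193/32 clear@32
  + 235.176.0.0/13 (H3) depth=13
  + 235.176.0.0/12 (H3) depth=12
  - 235.176.0.0/12 clear@12
  Q 235.176.4.216: descend 1110101110110 ; hops seen [H3] ; pick H3
  Q 235.176.20.111: descend 1110101110110 ; hops seen [H3] ; pick H3
  - 235.176.0.0/13 clear@13
  + 0.0.0.0/0 (H5) depth=0
  + 118.0.0.0/8 (H5) depth=8
  + 118.139.51.96/30 (H1) depth=30
  - 118.139.51.96/30 clear@30
  + 235.181.112.0/22 (H2) depth=22
  Q 23.164.54.238: descend 0 ; hops seen [H5] ; pick H5
  + 235.181.112.193/32 (H2) depth=32
  Q 235.181.112.1: descend 111010111011010101110000 ; hops seen [H5,H2] ; pick H2
  Q 235.181.112.193: descend 11101011101101010111000011000001 ; hops seen [H5,H2,H2] ; pick H2
  + 118.139.51.96/30 (H1) depth=30
  Q 118.0.0.21: descend 01110110 ; hops seen [H5,H5] ; pick H5
  + 235.0.0.0/8 (H0) depth=8
  Q 235.181.112.193: descend 11101011101101010111000011000001 ; hops seen [H5,H0,H2,H2] ; pick H2
  Q 118.0.0.127: descend 01110110 ; hops seen [H5,H5] ; pick H5
  Q 237.194.26.194: descend 11101 ; hops seen [H5] ; pick H5
  Q 235.0.0.0: descend 11101011 ; hops seen [H5,H0] ; pick H0
  + 118.139.51.0/24 (H5) depth=24
  + 235.181.112.0/20 (H3) depth=20
  - 118.0.0.0/8 clear@8
  + 118.139.51.96/27 (H3) depth=27
  Q 235.181.112.3: descend 111010111011010101110000 ; hops seen [H5,H0,H3,H2] ; pick H2
  + 235.181.112.192/28 (H1) depth=28
  Q 173.54.7.19: descend 1 ; hops seen [H5] ; pick H5
  - 235.181.112.193/32 clear@32
  Q 235.0.0.0: descend 11101011 ; hops seen [H5,H0] ; pick H0
  + 118.139.51.98/32 (H3) depth=32

== LOOKUPS ==
["H3","H3","H5","H2","H2","H5","H2","H5","H5","H0","H2","H5","H0"]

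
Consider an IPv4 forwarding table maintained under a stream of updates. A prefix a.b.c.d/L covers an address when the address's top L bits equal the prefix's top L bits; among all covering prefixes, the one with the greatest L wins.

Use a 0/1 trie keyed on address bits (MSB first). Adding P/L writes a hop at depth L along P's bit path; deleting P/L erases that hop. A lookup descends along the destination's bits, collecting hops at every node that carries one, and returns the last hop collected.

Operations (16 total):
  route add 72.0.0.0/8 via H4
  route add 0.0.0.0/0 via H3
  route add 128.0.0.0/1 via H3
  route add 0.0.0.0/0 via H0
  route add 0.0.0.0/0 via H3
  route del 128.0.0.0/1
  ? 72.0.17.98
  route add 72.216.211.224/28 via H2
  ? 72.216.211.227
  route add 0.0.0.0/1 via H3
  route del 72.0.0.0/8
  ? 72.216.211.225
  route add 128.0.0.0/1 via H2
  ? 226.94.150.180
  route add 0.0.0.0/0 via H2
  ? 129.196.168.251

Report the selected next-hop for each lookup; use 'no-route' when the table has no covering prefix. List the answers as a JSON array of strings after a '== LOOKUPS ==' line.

Trace:
  + 72.0.0.0/8 (H4) depth=8
  + 0.0.0.0/0 (H3) depth=0
  + 128.0.0.0/1 (H3) depth=1
  + 0.0.0.0/0 (H0) depth=0
  + 0.0.0.0/0 (H3) depth=0
  del 128.0.0.0/1 (clear depth 1)
  Q 72.0.17.98: descend 01001000 ; hops seen [H3,H4] ; pick H4
  + 72.216.211.224/28 (H2) depth=28
  Q 72.216.211.227: descend 0100100011011000110100111110 ; hops seen [H3,H4,H2] ; pick H2
  + 0.0.0.0/1 (H3) depth=1
  del 72.0.0.0/8 (clear depth 8)
  Q 72.216.211.225: descend 0100100011011000110100111110 ; hops seen [H3,H3,H2] ; pick H2
  + 128.0.0.0/1 (H2) depth=1
  Q 226.94.150.180: descend 1 ; hops seen [H3,H2] ; pick H2
  + 0.0.0.0/0 (H2) depth=0
  Q 129.196.168.251: descend 1 ; hops seen [H2,H2] ; pick H2

== LOOKUPS ==
["H4","H2","H2","H2","H2"]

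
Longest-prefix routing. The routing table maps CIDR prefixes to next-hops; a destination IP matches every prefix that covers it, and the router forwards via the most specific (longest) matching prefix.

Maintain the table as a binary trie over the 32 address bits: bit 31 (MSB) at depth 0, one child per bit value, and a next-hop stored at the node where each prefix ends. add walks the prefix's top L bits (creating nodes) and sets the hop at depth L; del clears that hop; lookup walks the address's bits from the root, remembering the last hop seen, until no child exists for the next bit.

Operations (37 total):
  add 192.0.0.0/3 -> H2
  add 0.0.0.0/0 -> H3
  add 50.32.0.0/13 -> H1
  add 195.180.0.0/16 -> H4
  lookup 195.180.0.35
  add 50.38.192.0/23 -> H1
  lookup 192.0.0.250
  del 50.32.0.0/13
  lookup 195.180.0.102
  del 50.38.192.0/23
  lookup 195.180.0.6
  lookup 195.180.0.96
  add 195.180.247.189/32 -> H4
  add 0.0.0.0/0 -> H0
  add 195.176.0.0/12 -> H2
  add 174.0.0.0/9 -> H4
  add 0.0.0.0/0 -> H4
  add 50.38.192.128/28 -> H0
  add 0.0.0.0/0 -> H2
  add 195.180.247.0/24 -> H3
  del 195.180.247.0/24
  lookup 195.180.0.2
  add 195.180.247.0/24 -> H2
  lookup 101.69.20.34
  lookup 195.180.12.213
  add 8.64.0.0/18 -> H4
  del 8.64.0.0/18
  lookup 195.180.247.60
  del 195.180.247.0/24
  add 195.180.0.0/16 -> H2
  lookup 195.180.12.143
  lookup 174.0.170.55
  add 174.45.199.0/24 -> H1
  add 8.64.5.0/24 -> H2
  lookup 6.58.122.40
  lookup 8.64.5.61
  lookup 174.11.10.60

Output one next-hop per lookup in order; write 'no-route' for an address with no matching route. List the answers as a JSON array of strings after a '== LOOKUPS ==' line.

Process each operation:
  + 192.0.0.0/3 (H2) depth=3
  + 0.0.0.0/0 (H3) depth=0
  + 50.32.0.0/13 (H1) depth=13
  + 195.180.0.0/16 (H4) depth=16
  ? 195.180.0.35  path d0:H3→d1:-→d2:-→d3:H2→d4:-→d5:-→d6:-→d7:-→d8:-→d9:-→d10:-→d11:-→d12:-→d13:-→d14:-→d15:-→d16:H4  best=H4
  + 50.38.192.0/23 (H1) depth=23
  ? 192.0.0.250  path d0:H3→d1:-→d2:-→d3:H2→d4:-→d5:-→d6:-  best=H2
  - 50.32.0.0/13 clear@13
  ? 195.180.0.102  path d0:H3→d1:-→d2:-→d3:H2→d4:-→d5:-→d6:-→d7:-→d8:-→d9:-→d10:-→d11:-→d12:-→d13:-→d14:-→d15:-→d16:H4  best=H4
  - 50.38.192.0/23 clear@23
  ? 195.180.0.6  path d0:H3→d1:-→d2:-→d3:H2→d4:-→d5:-→d6:-→d7:-→d8:-→d9:-→d10:-→d11:-→d12:-→d13:-→d14:-→d15:-→d16:H4  best=H4
  ? 195.180.0.96  path d0:H3→d1:-→d2:-→d3:H2→d4:-→d5:-→d6:-→d7:-→d8:-→d9:-→d10:-→d11:-→d12:-→d13:-→d14:-→d15:-→d16:H4  best=H4
  + 195.180.247.189/32 (H4) depth=32
  + 0.0.0.0/0 (H0) depth=0
  + 195.176.0.0/12 (H2) depth=12
  + 174.0.0.0/9 (H4) depth=9
  + 0.0.0.0/0 (H4) depth=0
  + 50.38.192.128/28 (H0) depth=28
  + 0.0.0.0/0 (H2) depth=0
  + 195.180.247.0/24 (H3) depth=24
  - 195.180.247.0/24 clear@24
  ? 195.180.0.2  path d0:H2→d1:-→d2:-→d3:H2→d4:-→d5:-→d6:-→d7:-→d8:-→d9:-→d10:-→d11:-→d12:H2→d13:-→d14:-→d15:-→d16:H4  best=H4
  + 195.180.247.0/24 (H2) depth=24
  ? 101.69.20.34  path d0:H2→d1:-  best=H2
  ? 195.180.12.213  path d0:H2→d1:-→d2:-→d3:H2→d4:-→d5:-→d6:-→d7:-→d8:-→d9:-→d10:-→d11:-→d12:H2→d13:-→d14:-→d15:-→d16:H4  best=H4
  + 8.64.0.0/18 (H4) depth=18
  - 8.64.0.0/18 clear@18
  ? 195.180.247.60  path d0:H2→d1:-→d2:-→d3:H2→d4:-→d5:-→d6:-→d7:-→d8:-→d9:-→d10:-→d11:-→d12:H2→d13:-→d14:-→d15:-→d16:H4→d17:-→d18:-→d19:-→d20:-→d21:-→d22:-→d23:-→d24:H2  best=H2
  - 195.180.247.0/24 clear@24
  + 195.180.0.0/16 (H2) depth=16
  ? 195.180.12.143  path d0:H2→d1:-→d2:-→d3:H2→d4:-→d5:-→d6:-→d7:-→d8:-→d9:-→d10:-→d11:-→d12:H2→d13:-→d14:-→d15:-→d16:H2  best=H2
  ? 174.0.170.55  path d0:H2→d1:-→d2:-→d3:-→d4:-→d5:-→d6:-→d7:-→d8:-→d9:H4  best=H4
  + 174.45.199.0/24 (H1) depth=24
  + 8.64.5.0/24 (H2) depth=24
  ? 6.58.122.40  path d0:H2→d1:-→d2:-→d3:-→d4:-  best=H2
  ? 8.64.5.61  path d0:H2→d1:-→d2:-→d3:-→d4:-→d5:-→d6:-→d7:-→d8:-→d9:-→d10:-→d11:-→d12:-→d13:-→d14:-→d15:-→d16:-→d17:-→d18:-→d19:-→d20:-→d21:-→d22:-→d23:-→d24:H2  best=H2
  ? 174.11.10.60  path d0:H2→d1:-→d2:-→d3:-→d4:-→d5:-→d6:-→d7:-→d8:-→d9:H4→d10:-  best=H4

== LOOKUPS ==
["H4","H2","H4","H4","H4","H4","H2","H4","H2","H2","H4","H2","H2","H4"]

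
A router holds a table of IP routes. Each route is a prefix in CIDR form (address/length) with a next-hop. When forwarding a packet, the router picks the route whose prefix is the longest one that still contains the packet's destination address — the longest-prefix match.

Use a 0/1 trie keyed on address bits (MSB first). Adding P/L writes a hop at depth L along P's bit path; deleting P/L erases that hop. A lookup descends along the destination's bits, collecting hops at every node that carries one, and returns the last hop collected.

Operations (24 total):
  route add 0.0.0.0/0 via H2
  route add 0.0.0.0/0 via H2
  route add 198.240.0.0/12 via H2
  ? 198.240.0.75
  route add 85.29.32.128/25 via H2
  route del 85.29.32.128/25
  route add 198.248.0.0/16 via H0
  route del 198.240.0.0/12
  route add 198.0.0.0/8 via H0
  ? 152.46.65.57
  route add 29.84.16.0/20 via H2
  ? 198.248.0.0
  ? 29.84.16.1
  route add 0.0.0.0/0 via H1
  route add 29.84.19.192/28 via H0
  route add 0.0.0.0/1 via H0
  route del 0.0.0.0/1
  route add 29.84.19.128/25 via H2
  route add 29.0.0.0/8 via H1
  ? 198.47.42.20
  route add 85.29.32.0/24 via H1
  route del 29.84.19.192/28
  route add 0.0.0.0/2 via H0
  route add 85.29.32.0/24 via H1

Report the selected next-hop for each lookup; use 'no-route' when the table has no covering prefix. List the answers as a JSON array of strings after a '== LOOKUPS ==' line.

Process each operation:
  add 0.0.0.0/0 -> H2 at depth 0
  add 0.0.0.0/0 -> H2 at depth 0
  add 198.240.0.0/12 -> H2 at depth 12
  Q 198.240.0.75: descend 110001101111 ; hops seen [H2,H2] ; pick H2
  add 85.29.32.128/25 -> H2 at depth 25
  del 85.29.32.128/25 (clear depth 25)
  add 198.248.0.0/16 -> H0 at depth 16
  del 198.240.0.0/12 (clear depth 12)
  add 198.0.0.0/8 -> H0 at depth 8
  Q 152.46.65.57: descend 1 ; hops seen [H2] ; pick H2
  add 29.84.16.0/20 -> H2 at depth 20
  Q 198.248.0.0: descend 1100011011111000 ; hops seen [H2,H0,H0] ; pick H0
  Q 29.84.16.1: descend 00011101010101000001 ; hops seen [H2,H2] ; pick H2
  add 0.0.0.0/0 -> H1 at depth 0
  add 29.84.19.192/28 -> H0 at depth 28
  add 0.0.0.0/1 -> H0 at depth 1
  del 0.0.0.0/1 (clear depth 1)
  add 29.84.19.128/25 -> H2 at depth 25
  add 29.0.0.0/8 -> H1 at depth 8
  Q 198.47.42.20: descend 11000110 ; hops seen [H1,H0] ; pick H0
  add 85.29.32.0/24 -> H1 at depth 24
  del 29.84.19.192/28 (clear depth 28)
  add 0.0.0.0/2 -> H0 at depth 2
  add 85.29.32.0/24 -> H1 at depth 24

== LOOKUPS ==
["H2","H2","H0","H2","H0"]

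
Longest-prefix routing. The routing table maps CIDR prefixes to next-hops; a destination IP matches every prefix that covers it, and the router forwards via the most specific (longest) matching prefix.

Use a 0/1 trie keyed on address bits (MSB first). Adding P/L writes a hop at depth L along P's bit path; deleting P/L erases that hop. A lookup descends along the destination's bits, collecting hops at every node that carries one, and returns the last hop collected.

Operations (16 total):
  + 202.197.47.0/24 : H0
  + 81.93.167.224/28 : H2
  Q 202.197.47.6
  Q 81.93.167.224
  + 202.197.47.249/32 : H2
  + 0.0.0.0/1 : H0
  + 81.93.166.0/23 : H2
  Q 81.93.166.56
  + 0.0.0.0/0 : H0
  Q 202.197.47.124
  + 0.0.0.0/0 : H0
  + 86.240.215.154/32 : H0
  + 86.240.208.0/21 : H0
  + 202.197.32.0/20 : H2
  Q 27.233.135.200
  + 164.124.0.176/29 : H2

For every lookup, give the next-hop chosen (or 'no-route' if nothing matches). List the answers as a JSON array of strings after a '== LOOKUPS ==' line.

Process each operation:
  add 202.197.47.0/24 -> H0 at depth 24
  add 81.93.167.224/28 -> H2 at depth 28
  Q 202.197.47.6: descend 110010101100010100101111 ; hops seen [H0] ; pick H0
  Q 81.93.167.224: descend 0101000101011101101001111110 ; hops seen [H2] ; pick H2
  add 202.197.47.249/32 -> H2 at depth 32
  add 0.0.0.0/1 -> H0 at depth 1
  add 81.93.166.0/23 -> H2 at depth 23
  Q 81.93.166.56: descend 01010001010111011010011 ; hops seen [H0,H2] ; pick H2
  add 0.0.0.0/0 -> H0 at depth 0
  Q 202.197.47.124: descend 110010101100010100101111 ; hops seen [H0,H0] ; pick H0
  add 0.0.0.0/0 -> H0 at depth 0
  add 86.240.215.154/32 -> H0 at depth 32
  add 86.240.208.0/21 -> H0 at depth 21
  add 202.197.32.0/20 -> H2 at depth 20
  Q 27.233.135.200: descend 0 ; hops seen [H0,H0] ; pick H0
  add 164.124.0.176/29 -> H2 at depth 29

== LOOKUPS ==
["H0","H2","H2","H0","H0"]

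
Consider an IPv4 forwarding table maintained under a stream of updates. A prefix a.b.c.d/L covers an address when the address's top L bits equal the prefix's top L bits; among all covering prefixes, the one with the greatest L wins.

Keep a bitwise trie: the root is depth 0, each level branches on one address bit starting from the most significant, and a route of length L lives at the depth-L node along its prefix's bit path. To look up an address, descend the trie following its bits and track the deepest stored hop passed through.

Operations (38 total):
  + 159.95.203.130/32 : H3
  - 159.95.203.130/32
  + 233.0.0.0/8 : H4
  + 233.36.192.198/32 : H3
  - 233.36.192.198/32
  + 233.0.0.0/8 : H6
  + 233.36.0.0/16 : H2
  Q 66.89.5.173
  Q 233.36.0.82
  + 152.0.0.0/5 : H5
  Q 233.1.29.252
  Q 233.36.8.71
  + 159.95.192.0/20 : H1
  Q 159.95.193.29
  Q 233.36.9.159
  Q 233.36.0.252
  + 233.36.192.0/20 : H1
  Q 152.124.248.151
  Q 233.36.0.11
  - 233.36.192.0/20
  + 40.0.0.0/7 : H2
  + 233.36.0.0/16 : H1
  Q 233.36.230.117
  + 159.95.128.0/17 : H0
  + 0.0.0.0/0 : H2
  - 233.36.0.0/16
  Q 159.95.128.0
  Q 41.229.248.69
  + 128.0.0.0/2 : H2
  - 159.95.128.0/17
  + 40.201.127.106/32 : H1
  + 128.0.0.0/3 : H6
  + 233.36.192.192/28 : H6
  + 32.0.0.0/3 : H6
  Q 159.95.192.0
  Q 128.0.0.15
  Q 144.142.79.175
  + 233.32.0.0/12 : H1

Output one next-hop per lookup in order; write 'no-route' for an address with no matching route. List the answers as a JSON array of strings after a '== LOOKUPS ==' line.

Trace:
  + 159.95.203.130/32 (H3) depth=32
  del 159.95.203.130/32 (clear depth 32)
  + 233.0.0.0/8 (H4) depth=8
  + 233.36.192.198/32 (H3) depth=32
  del 233.36.192.198/32 (clear depth 32)
  + 233.0.0.0/8 (H6) depth=8
  + 233.36.0.0/16 (H2) depth=16
  lookup 66.89.5.173: bits ε walk d0:- -> no-route
  lookup 233.36.0.82: bits 1110100100100100 walk d0:-→d1:-→d2:-→d3:-→d4:-→d5:-→d6:-→d7:-→d8:H6→d9:-→d10:-→d11:-→d12:-→d13:-→d14:-→d15:-→d16:H2 -> H2
  + 152.0.0.0/5 (H5) depth=5
  lookup 233.1.29.252: bits 1110100100 walk d0:-→d1:-→d2:-→d3:-→d4:-→d5:-→d6:-→d7:-→d8:H6→d9:-→d10:- -> H6
  lookup 233.36.8.71: bits 1110100100100100 walk d0:-→d1:-→d2:-→d3:-→d4:-→d5:-→d6:-→d7:-→d8:H6→d9:-→d10:-→d11:-→d12:-→d13:-→d14:-→d15:-→d16:H2 -> H2
  + 159.95.192.0/20 (H1) depth=20
  lookup 159.95.193.29: bits 10011111010111111100 walk d0:-→d1:-→d2:-→d3:-→d4:-→d5:H5→d6:-→d7:-→d8:-→d9:-→d10:-→d11:-→d12:-→d13:-→d14:-→d15:-→d16:-→d17:-→d18:-→d19:-→d20:H1 -> H1
  lookup 233.36.9.159: bits 1110100100100100 walk d0:-→d1:-→d2:-→d3:-→d4:-→d5:-→d6:-→d7:-→d8:H6→d9:-→d10:-→d11:-→d12:-→d13:-→d14:-→d15:-→d16:H2 -> H2
  lookup 233.36.0.252: bits 1110100100100100 walk d0:-→d1:-→d2:-→d3:-→d4:-→d5:-→d6:-→d7:-→d8:H6→d9:-→d10:-→d11:-→d12:-→d13:-→d14:-→d15:-→d16:H2 -> H2
  + 233.36.192.0/20 (H1) depth=20
  lookup 152.124.248.151: bits 10011 walk d0:-→d1:-→d2:-→d3:-→d4:-→d5:H5 -> H5
  lookup 233.36.0.11: bits 1110100100100100 walk d0:-→d1:-→d2:-→d3:-→d4:-→d5:-→d6:-→d7:-→d8:H6→d9:-→d10:-→d11:-→d12:-→d13:-→d14:-→d15:-→d16:H2 -> H2
  del 233.36.192.0/20 (clear depth 20)
  + 40.0.0.0/7 (H2) depth=7
  + 233.36.0.0/16 (H1) depth=16
  lookup 233.36.230.117: bits 111010010010010011 walk d0:-→d1:-→d2:-→d3:-→d4:-→d5:-→d6:-→d7:-→d8:H6→d9:-→d10:-→d11:-→d12:-→d13:-→d14:-→d15:-→d16:H1→d17:-→d18:- -> H1
  + 159.95.128.0/17 (H0) depth=17
  + 0.0.0.0/0 (H2) depth=0
  del 233.36.0.0/16 (clear depth 16)
  lookup 159.95.128.0: bits 10011111010111111 walk d0:H2→d1:-→d2:-→d3:-→d4:-→d5:H5→d6:-→d7:-→d8:-→d9:-→d10:-→d11:-→d12:-→d13:-→d14:-→d15:-→d16:-→d17:H0 -> H0
  lookup 41.229.248.69: bits 0010100 walk d0:H2→d1:-→d2:-→d3:-→d4:-→d5:-→d6:-→d7:H2 -> H2
  + 128.0.0.0/2 (H2) depth=2
  del 159.95.128.0/17 (clear depth 17)
  + 40.201.127.106/32 (H1) depth=32
  + 128.0.0.0/3 (H6) depth=3
  + 233.36.192.192/28 (H6) depth=28
  + 32.0.0.0/3 (H6) depth=3
  lookup 159.95.192.0: bits 10011111010111111100 walk d0:H2→d1:-→d2:H2→d3:H6→d4:-→d5:H5→d6:-→d7:-→d8:-→d9:-→d10:-→d11:-→d12:-→d13:-→d14:-→d15:-→d16:-→d17:-→d18:-→d19:-→d20:H1 -> H1
  lookup 128.0.0.15: bits 100 walk d0:H2→d1:-→d2:H2→d3:H6 -> H6
  lookup 144.142.79.175: bits 1001 walk d0:H2→d1:-→d2:H2→d3:H6→d4:- -> H6
  + 233.32.0.0/12 (H1) depth=12

== LOOKUPS ==
["no-route","H2","H6","H2","H1","H2","H2","H5","H2","H1","H0","H2","H1","H6","H6"]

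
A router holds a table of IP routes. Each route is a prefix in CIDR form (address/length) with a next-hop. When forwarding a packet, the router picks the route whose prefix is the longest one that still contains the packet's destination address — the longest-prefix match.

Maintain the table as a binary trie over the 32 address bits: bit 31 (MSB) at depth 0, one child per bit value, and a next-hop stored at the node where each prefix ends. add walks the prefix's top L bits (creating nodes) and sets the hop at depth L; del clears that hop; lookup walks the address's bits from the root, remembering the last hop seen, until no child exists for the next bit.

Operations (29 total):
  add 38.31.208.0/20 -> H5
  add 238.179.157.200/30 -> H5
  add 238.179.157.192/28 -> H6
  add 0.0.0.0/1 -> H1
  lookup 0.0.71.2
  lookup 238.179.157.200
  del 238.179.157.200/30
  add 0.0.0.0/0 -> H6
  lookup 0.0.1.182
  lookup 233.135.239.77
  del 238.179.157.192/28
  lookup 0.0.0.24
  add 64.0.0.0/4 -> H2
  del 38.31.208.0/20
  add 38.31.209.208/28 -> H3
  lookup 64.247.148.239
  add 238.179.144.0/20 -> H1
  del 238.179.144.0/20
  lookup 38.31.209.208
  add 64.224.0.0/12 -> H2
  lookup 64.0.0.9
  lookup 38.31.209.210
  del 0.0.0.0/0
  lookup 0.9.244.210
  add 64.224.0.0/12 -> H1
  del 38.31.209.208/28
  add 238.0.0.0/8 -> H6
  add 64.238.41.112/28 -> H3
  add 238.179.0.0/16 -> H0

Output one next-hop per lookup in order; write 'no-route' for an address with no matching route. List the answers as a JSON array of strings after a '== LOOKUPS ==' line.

Trace:
  + 38.31.208.0/20 (H5) depth=20
  + 238.179.157.200/30 (H5) depth=30
  + 238.179.157.192/28 (H6) depth=28
  + 0.0.0.0/1 (H1) depth=1
  lookup 0.0.71.2: bits 00 walk d0:-→d1:H1→d2:- -> H1
  lookup 238.179.157.200: bits 111011101011001110011101110010 walk d0:-→d1:-→d2:-→d3:-→d4:-→d5:-→d6:-→d7:-→d8:-→d9:-→d10:-→d11:-→d12:-→d13:-→d14:-→d15:-→d16:-→d17:-→d18:-→d19:-→d20:-→d21:-→d22:-→d23:-→d24:-→d25:-→d26:-→d27:-→d28:H6→d29:-→d30:H5 -> H5
  del 238.179.157.200/30 (clear depth 30)
  + 0.0.0.0/0 (H6) depth=0
  lookup 0.0.1.182: bits 00 walk d0:H6→d1:H1→d2:- -> H1
  lookup 233.135.239.77: bits 11101 walk d0:H6→d1:-→d2:-→d3:-→d4:-→d5:- -> H6
  del 238.179.157.192/28 (clear depth 28)
  lookup 0.0.0.24: bits 00 walk d0:H6→d1:H1→d2:- -> H1
  + 64.0.0.0/4 (H2) depth=4
  del 38.31.208.0/20 (clear depth 20)
  + 38.31.209.208/28 (H3) depth=28
  lookup 64.247.148.239: bits 0100 walk d0:H6→d1:H1→d2:-→d3:-→d4:H2 -> H2
  + 238.179.144.0/20 (H1) depth=20
  del 238.179.144.0/20 (clear depth 20)
  lookup 38.31.209.208: bits 0010011000011111110100011101 walk d0:H6→d1:H1→d2:-→d3:-→d4:-→d5:-→d6:-→d7:-→d8:-→d9:-→d10:-→d11:-→d12:-→d13:-→d14:-→d15:-→d16:-→d17:-→d18:-→d19:-→d20:-→d21:-→d22:-→d23:-→d24:-→d25:-→d26:-→d27:-→d28:H3 -> H3
  + 64.224.0.0/12 (H2) depth=12
  lookup 64.0.0.9: bits 01000000 walk d0:H6→d1:H1→d2:-→d3:-→d4:H2→d5:-→d6:-→d7:-→d8:- -> H2
  lookup 38.31.209.210: bits 0010011000011111110100011101 walk d0:H6→d1:H1→d2:-→d3:-→d4:-→d5:-→d6:-→d7:-→d8:-→d9:-→d10:-→d11:-→d12:-→d13:-→d14:-→d15:-→d16:-→d17:-→d18:-→d19:-→d20:-→d21:-→d22:-→d23:-→d24:-→d25:-→d26:-→d27:-→d28:H3 -> H3
  del 0.0.0.0/0 (clear depth 0)
  lookup 0.9.244.210: bits 00 walk d0:-→d1:H1→d2:- -> H1
  + 64.224.0.0/12 (H1) depth=12
  del 38.31.209.208/28 (clear depth 28)
  + 238.0.0.0/8 (H6) depth=8
  + 64.238.41.112/28 (H3) depth=28
  + 238.179.0.0/16 (H0) depth=16

== LOOKUPS ==
["H1","H5","H1","H6","H1","H2","H3","H2","H3","H1"]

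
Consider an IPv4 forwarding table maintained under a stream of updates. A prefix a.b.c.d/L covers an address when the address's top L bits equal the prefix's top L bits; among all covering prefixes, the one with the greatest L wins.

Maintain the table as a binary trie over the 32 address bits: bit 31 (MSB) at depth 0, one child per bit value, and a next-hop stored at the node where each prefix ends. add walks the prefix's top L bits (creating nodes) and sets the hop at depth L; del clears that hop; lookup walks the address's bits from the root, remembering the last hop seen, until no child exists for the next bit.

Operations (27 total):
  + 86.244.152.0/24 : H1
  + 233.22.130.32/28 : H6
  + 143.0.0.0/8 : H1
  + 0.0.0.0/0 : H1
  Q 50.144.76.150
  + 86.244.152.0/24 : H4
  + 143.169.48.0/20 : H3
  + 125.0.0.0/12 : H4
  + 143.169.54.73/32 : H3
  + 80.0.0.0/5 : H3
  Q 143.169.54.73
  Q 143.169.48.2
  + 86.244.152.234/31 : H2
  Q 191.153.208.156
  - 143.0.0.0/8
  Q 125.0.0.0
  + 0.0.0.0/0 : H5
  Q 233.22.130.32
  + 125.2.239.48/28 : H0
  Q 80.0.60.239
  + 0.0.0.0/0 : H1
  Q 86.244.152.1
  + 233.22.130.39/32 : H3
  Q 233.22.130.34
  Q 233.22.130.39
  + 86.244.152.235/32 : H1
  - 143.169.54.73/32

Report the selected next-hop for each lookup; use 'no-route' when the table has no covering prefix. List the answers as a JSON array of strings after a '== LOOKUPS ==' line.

Process each operation:
  add 86.244.152.0/24 -> H1 at depth 24
  add 233.22.130.32/28 -> H6 at depth 28
  add 143.0.0.0/8 -> H1 at depth 8
  add 0.0.0.0/0 -> H1 at depth 0
  lookup 50.144.76.150: bits 0 walk d0:H1→d1:- -> H1
  add 86.244.152.0/24 -> H4 at depth 24
  add 143.169.48.0/20 -> H3 at depth 20
  add 125.0.0.0/12 -> H4 at depth 12
  add 143.169.54.73/32 -> H3 at depth 32
  add 80.0.0.0/5 -> H3 at depth 5
  lookup 143.169.54.73: bits 10001111101010010011011001001001 walk d0:H1→d1:-→d2:-→d3:-→d4:-→d5:-→d6:-→d7:-→d8:H1→d9:-→d10:-→d11:-→d12:-→d13:-→d14:-→d15:-→d16:-→d17:-→d18:-→d19:-→d20:H3→d21:-→d22:-→d23:-→d24:-→d25:-→d26:-→d27:-→d28:-→d29:-→d30:-→d31:-→d32:H3 -> H3
  lookup 143.169.48.2: bits 100011111010100100110 walk d0:H1→d1:-→d2:-→d3:-→d4:-→d5:-→d6:-→d7:-→d8:H1→d9:-→d10:-→d11:-→d12:-→d13:-→d14:-→d15:-→d16:-→d17:-→d18:-→d19:-→d20:H3→d21:- -> H3
  add 86.244.152.234/31 -> H2 at depth 31
  lookup 191.153.208.156: bits 10 walk d0:H1→d1:-→d2:- -> H1
  del 143.0.0.0/8 (clear depth 8)
  lookup 125.0.0.0: bits 011111010000 walk d0:H1→d1:-→d2:-→d3:-→d4:-→d5:-→d6:-→d7:-→d8:-→d9:-→d10:-→d11:-→d12:H4 -> H4
  add 0.0.0.0/0 -> H5 at depth 0
  lookup 233.22.130.32: bits 1110100100010110100000100010 walk d0:H5→d1:-→d2:-→d3:-→d4:-→d5:-→d6:-→d7:-→d8:-→d9:-→d10:-→d11:-→d12:-→d13:-→d14:-→d15:-→d16:-→d17:-→d18:-→d19:-→d20:-→d21:-→d22:-→d23:-→d24:-→d25:-→d26:-→d27:-→d28:H6 -> H6
  add 125.2.239.48/28 -> H0 at depth 28
  lookup 80.0.60.239: bits 01010 walk d0:H5→d1:-→d2:-→d3:-→d4:-→d5:H3 -> H3
  add 0.0.0.0/0 -> H1 at depth 0
  lookup 86.244.152.1: bits 010101101111010010011000 walk d0:H1→d1:-→d2:-→d3:-→d4:-→d5:H3→d6:-→d7:-→d8:-→d9:-→d10:-→d11:-→d12:-→d13:-→d14:-→d15:-→d16:-→d17:-→d18:-→d19:-→d20:-→d21:-→d22:-→d23:-→d24:H4 -> H4
  add 233.22.130.39/32 -> H3 at depth 32
  lookup 233.22.130.34: bits 11101001000101101000001000100 walk d0:H1→d1:-→d2:-→d3:-→d4:-→d5:-→d6:-→d7:-→d8:-→d9:-→d10:-→d11:-→d12:-→d13:-→d14:-→d15:-→d16:-→d17:-→d18:-→d19:-→d20:-→d21:-→d22:-→d23:-→d24:-→d25:-→d26:-→d27:-→d28:H6→d29:- -> H6
  lookup 233.22.130.39: bits 11101001000101101000001000100111 walk d0:H1→d1:-→d2:-→d3:-→d4:-→d5:-→d6:-→d7:-→d8:-→d9:-→d10:-→d11:-→d12:-→d13:-→d14:-→d15:-→d16:-→d17:-→d18:-→d19:-→d20:-→d21:-→d22:-→d23:-→d24:-→d25:-→d26:-→d27:-→d28:H6→d29:-→d30:-→d31:-→d32:H3 -> H3
  add 86.244.152.235/32 -> H1 at depth 32
  del 143.169.54.73/32 (clear depth 32)

== LOOKUPS ==
["H1","H3","H3","H1","H4","H6","H3","H4","H6","H3"]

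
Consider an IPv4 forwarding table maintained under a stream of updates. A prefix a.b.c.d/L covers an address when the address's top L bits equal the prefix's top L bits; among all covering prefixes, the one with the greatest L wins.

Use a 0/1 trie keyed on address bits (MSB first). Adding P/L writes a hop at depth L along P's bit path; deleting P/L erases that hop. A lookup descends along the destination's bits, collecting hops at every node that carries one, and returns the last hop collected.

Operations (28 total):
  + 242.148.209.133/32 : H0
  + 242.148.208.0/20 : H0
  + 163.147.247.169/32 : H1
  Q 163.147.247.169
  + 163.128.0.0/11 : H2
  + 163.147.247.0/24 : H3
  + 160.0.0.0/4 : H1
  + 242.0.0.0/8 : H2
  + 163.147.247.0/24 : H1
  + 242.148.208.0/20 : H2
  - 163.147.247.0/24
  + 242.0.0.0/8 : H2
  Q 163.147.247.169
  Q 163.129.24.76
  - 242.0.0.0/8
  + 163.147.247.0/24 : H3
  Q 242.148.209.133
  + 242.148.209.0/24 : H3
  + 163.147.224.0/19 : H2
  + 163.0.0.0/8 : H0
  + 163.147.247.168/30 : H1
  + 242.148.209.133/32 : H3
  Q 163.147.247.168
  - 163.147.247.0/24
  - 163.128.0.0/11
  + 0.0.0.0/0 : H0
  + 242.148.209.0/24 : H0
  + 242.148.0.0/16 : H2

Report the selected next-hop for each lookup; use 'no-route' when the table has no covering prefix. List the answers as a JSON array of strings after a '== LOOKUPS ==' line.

Trace:
  + 242.148.209.133/32 (H0) depth=32
  + 242.148.208.0/20 (H0) depth=20
  + 163.147.247.169/32 (H1) depth=32
  Q 163.147.247.169: descend 10100011100100111111011110101001 ; hops seen [H1] ; pick H1
  + 163.128.0.0/11 (H2) depth=11
  + 163.147.247.0/24 (H3) depth=24
  + 160.0.0.0/4 (H1) depth=4
  + 242.0.0.0/8 (H2) depth=8
  + 163.147.247.0/24 (H1) depth=24
  + 242.148.208.0/20 (H2) depth=20
  - 163.147.247.0/24 clear@24
  + 242.0.0.0/8 (H2) depth=8
  Q 163.147.247.169: descend 10100011100100111111011110101001 ; hops seen [H1,H2,H1] ; pick H1
  Q 163.129.24.76: descend 10100011100 ; hops seen [H1,H2] ; pick H2
  - 242.0.0.0/8 clear@8
  + 163.147.247.0/24 (H3) depth=24
  Q 242.148.209.133: descend 11110010100101001101000110000101 ; hops seen [H2,H0] ; pick H0
  + 242.148.209.0/24 (H3) depth=24
  + 163.147.224.0/19 (H2) depth=19
  + 163.0.0.0/8 (H0) depth=8
  + 163.147.247.168/30 (H1) depth=30
  + 242.148.209.133/32 (H3) depth=32
  Q 163.147.247.168: descend 1010001110010011111101111010100 ; hops seen [H1,H0,H2,H2,H3,H1] ; pick H1
  - 163.147.247.0/24 clear@24
  - 163.128.0.0/11 clear@11
  + 0.0.0.0/0 (H0) depth=0
  + 242.148.209.0/24 (H0) depth=24
  + 242.148.0.0/16 (H2) depth=16

== LOOKUPS ==
["H1","H1","H2","H0","H1"]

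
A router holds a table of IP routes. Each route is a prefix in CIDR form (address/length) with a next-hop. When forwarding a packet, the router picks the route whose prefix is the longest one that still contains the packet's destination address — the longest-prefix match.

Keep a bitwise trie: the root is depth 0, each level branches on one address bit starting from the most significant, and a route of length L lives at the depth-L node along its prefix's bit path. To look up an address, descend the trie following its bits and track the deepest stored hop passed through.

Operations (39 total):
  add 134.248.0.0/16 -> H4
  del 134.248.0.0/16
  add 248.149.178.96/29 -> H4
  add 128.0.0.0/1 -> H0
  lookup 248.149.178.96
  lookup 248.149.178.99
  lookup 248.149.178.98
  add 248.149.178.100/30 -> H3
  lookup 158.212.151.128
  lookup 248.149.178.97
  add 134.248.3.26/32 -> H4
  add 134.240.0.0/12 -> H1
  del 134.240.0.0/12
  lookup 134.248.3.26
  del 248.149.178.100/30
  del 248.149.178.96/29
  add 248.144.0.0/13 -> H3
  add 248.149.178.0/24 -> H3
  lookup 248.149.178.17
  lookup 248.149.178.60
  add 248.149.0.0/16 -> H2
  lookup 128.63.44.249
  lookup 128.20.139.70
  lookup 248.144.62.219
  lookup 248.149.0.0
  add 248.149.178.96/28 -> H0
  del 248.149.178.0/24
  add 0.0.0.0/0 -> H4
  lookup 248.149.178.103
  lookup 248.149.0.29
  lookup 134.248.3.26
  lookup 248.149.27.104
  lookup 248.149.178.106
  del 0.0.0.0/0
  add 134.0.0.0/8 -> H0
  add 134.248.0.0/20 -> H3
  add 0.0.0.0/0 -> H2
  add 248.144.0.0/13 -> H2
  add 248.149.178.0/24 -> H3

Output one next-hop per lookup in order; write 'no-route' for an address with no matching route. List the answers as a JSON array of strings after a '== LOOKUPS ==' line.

Process each operation:
  + 134.248.0.0/16 (H4) depth=16
  - 134.248.0.0/16 clear@16
  + 248.149.178.96/29 (H4) depth=29
  + 128.0.0.0/1 (H0) depth=1
  lookup 248.149.178.96: bits 11111000100101011011001001100 walk d0:-→d1:H0→d2:-→d3:-→d4:-→d5:-→d6:-→d7:-→d8:-→d9:-→d10:-→d11:-→d12:-→d13:-→d14:-→d15:-→d16:-→d17:-→d18:-→d19:-→d20:-→d21:-→d22:-→d23:-→d24:-→d25:-→d26:-→d27:-→d28:-→d29:H4 -> H4
  lookup 248.149.178.99: bits 11111000100101011011001001100 walk d0:-→d1:H0→d2:-→d3:-→d4:-→d5:-→d6:-→d7:-→d8:-→d9:-→d10:-→d11:-→d12:-→d13:-→d14:-→d15:-→d16:-→d17:-→d18:-→d19:-→d20:-→d21:-→d22:-→d23:-→d24:-→d25:-→d26:-→d27:-→d28:-→d29:H4 -> H4
  lookup 248.149.178.98: bits 11111000100101011011001001100 walk d0:-→d1:H0→d2:-→d3:-→d4:-→d5:-→d6:-→d7:-→d8:-→d9:-→d10:-→d11:-→d12:-→d13:-→d14:-→d15:-→d16:-→d17:-→d18:-→d19:-→d20:-→d21:-→d22:-→d23:-→d24:-→d25:-→d26:-→d27:-→d28:-→d29:H4 -> H4
  + 248.149.178.100/30 (H3) depth=30
  lookup 158.212.151.128: bits 100 walk d0:-→d1:H0→d2:-→d3:- -> H0
  lookup 248.149.178.97: bits 11111000100101011011001001100 walk d0:-→d1:H0→d2:-→d3:-→d4:-→d5:-→d6:-→d7:-→d8:-→d9:-→d10:-→d11:-→d12:-→d13:-→d14:-→d15:-→d16:-→d17:-→d18:-→d19:-→d20:-→d21:-→d22:-→d23:-→d24:-→d25:-→d26:-→d27:-→d28:-→d29:H4 -> H4
  + 134.248.3.26/32 (H4) depth=32
  + 134.240.0.0/12 (H1) depth=12
  - 134.240.0.0/12 clear@12
  lookup 134.248.3.26: bits 10000110111110000000001100011010 walk d0:-→d1:H0→d2:-→d3:-→d4:-→d5:-→d6:-→d7:-→d8:-→d9:-→d10:-→d11:-→d12:-→d13:-→d14:-→d15:-→d16:-→d17:-→d18:-→d19:-→d20:-→d21:-→d22:-→d23:-→d24:-→d25:-→d26:-→d27:-→d28:-→d29:-→d30:-→d31:-→d32:H4 -> H4
  - 248.149.178.100/30 clear@30
  - 248.149.178.96/29 clear@29
  + 248.144.0.0/13 (H3) depth=13
  + 248.149.178.0/24 (H3) depth=24
  lookup 248.149.178.17: bits 1111100010010101101100100 walk d0:-→d1:H0→d2:-→d3:-→d4:-→d5:-→d6:-→d7:-→d8:-→d9:-→d10:-→d11:-→d12:-→d13:H3→d14:-→d15:-→d16:-→d17:-→d18:-→d19:-→d20:-→d21:-→d22:-→d23:-→d24:H3→d25:- -> H3
  lookup 248.149.178.60: bits 1111100010010101101100100 walk d0:-→d1:H0→d2:-→d3:-→d4:-→d5:-→d6:-→d7:-→d8:-→d9:-→d10:-→d11:-→d12:-→d13:H3→d14:-→d15:-→d16:-→d17:-→d18:-→d19:-→d20:-→d21:-→d22:-→d23:-→d24:H3→d25:- -> H3
  + 248.149.0.0/16 (H2) depth=16
  lookup 128.63.44.249: bits 10000 walk d0:-→d1:H0→d2:-→d3:-→d4:-→d5:- -> H0
  lookup 128.20.139.70: bits 10000 walk d0:-→d1:H0→d2:-→d3:-→d4:-→d5:- -> H0
  lookup 248.144.62.219: bits 1111100010010 walk d0:-→d1:H0→d2:-→d3:-→d4:-→d5:-→d6:-→d7:-→d8:-→d9:-→d10:-→d11:-→d12:-→d13:H3 -> H3
  lookup 248.149.0.0: bits 1111100010010101 walk d0:-→d1:H0→d2:-→d3:-→d4:-→d5:-→d6:-→d7:-→d8:-→d9:-→d10:-→d11:-→d12:-→d13:H3→d14:-→d15:-→d16:H2 -> H2
  + 248.149.178.96/28 (H0) depth=28
  - 248.149.178.0/24 clear@24
  + 0.0.0.0/0 (H4) depth=0
  lookup 248.149.178.103: bits 111110001001010110110010011001 walk d0:H4→d1:H0→d2:-→d3:-→d4:-→d5:-→d6:-→d7:-→d8:-→d9:-→d10:-→d11:-→d12:-→d13:H3→d14:-→d15:-→d16:H2→d17:-→d18:-→d19:-→d20:-→d21:-→d22:-→d23:-→d24:-→d25:-→d26:-→d27:-→d28:H0→d29:-→d30:- -> H0
  lookup 248.149.0.29: bits 1111100010010101 walk d0:H4→d1:H0→d2:-→d3:-→d4:-→d5:-→d6:-→d7:-→d8:-→d9:-→d10:-→d11:-→d12:-→d13:H3→d14:-→d15:-→d16:H2 -> H2
  lookup 134.248.3.26: bits 10000110111110000000001100011010 walk d0:H4→d1:H0→d2:-→d3:-→d4:-→d5:-→d6:-→d7:-→d8:-→d9:-→d10:-→d11:-→d12:-→d13:-→d14:-→d15:-→d16:-→d17:-→d18:-→d19:-→d20:-→d21:-→d22:-→d23:-→d24:-→d25:-→d26:-→d27:-→d28:-→d29:-→d30:-→d31:-→d32:H4 -> H4
  lookup 248.149.27.104: bits 1111100010010101 walk d0:H4→d1:H0→d2:-→d3:-→d4:-→d5:-→d6:-→d7:-→d8:-→d9:-→d10:-→d11:-→d12:-→d13:H3→d14:-→d15:-→d16:H2 -> H2
  lookup 248.149.178.106: bits 1111100010010101101100100110 walk d0:H4→d1:H0→d2:-→d3:-→d4:-→d5:-→d6:-→d7:-→d8:-→d9:-→d10:-→d11:-→d12:-→d13:H3→d14:-→d15:-→d16:H2→d17:-→d18:-→d19:-→d20:-→d21:-→d22:-→d23:-→d24:-→d25:-→d26:-→d27:-→d28:H0 -> H0
  - 0.0.0.0/0 clear@0
  + 134.0.0.0/8 (H0) depth=8
  + 134.248.0.0/20 (H3) depth=20
  + 0.0.0.0/0 (H2) depth=0
  + 248.144.0.0/13 (H2) depth=13
  + 248.149.178.0/24 (H3) depth=24

== LOOKUPS ==
["H4","H4","H4","H0","H4","H4","H3","H3","H0","H0","H3","H2","H0","H2","H4","H2","H0"]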